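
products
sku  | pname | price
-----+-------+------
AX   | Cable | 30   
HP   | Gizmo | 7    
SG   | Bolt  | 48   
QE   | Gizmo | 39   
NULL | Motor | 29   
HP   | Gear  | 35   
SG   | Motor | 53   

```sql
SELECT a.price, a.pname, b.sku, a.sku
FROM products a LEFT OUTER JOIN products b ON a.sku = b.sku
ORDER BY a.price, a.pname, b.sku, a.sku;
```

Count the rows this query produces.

11

LEFT JOIN keeps every row from `products a`; unmatched rows get NULL for `products b`'s columns.
Matching on a.sku = b.sku. A NULL in a compared column never satisfies the condition.
Matched pairs: 10; unmatched a rows kept: 1.
Total: 10 matched + 1 padded = 11 rows.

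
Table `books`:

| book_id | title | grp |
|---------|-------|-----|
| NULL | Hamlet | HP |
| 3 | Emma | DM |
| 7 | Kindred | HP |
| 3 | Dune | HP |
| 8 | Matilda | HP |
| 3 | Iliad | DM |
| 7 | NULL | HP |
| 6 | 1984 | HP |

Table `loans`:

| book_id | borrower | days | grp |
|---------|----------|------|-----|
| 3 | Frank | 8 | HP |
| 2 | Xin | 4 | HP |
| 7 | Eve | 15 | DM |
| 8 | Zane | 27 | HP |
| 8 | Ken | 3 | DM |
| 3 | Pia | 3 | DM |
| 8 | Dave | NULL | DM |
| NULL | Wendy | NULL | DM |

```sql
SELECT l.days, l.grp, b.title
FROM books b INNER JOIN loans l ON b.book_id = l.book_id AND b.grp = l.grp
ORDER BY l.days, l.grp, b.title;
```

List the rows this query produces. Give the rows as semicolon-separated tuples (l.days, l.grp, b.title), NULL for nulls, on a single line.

(3, DM, Emma); (3, DM, Iliad); (8, HP, Dune); (27, HP, Matilda)

INNER JOIN keeps only pairs where the ON condition holds.
Matching on b.book_id = l.book_id AND b.grp = l.grp. A NULL in a compared column never satisfies the condition.
- b (book_id=NULL, grp=HP) has no partner → excluded.
- b (book_id=3, grp=DM) pairs with 1 row(s) of l.
- b (book_id=7, grp=HP) has no partner → excluded.
- b (book_id=3, grp=HP) pairs with 1 row(s) of l.
- b (book_id=8, grp=HP) pairs with 1 row(s) of l.
- b (book_id=3, grp=DM) pairs with 1 row(s) of l.
- b (book_id=7, grp=HP) has no partner → excluded.
- b (book_id=6, grp=HP) has no partner → excluded.
After projecting and ordering:
l.days | l.grp | b.title
3 | DM | Emma
3 | DM | Iliad
8 | HP | Dune
27 | HP | Matilda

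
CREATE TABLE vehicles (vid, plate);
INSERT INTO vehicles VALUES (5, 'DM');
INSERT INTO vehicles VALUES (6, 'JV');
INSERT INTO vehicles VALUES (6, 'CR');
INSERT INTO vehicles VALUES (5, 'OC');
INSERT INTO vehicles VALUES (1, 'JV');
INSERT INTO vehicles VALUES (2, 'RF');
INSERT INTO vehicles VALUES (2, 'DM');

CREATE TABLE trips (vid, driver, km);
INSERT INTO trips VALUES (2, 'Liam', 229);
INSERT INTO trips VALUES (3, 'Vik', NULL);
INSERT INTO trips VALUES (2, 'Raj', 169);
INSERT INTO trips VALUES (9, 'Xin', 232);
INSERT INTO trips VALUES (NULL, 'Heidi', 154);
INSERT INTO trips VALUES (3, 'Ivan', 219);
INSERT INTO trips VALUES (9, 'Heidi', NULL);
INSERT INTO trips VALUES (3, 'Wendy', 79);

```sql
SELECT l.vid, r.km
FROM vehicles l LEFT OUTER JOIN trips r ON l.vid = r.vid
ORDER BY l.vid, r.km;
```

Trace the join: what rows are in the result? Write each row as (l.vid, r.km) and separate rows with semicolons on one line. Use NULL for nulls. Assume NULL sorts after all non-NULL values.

LEFT JOIN keeps every row from `vehicles`; unmatched rows get NULL for `trips`'s columns.
Matching on l.vid = r.vid. A NULL in a compared column never satisfies the condition.
- l[0] vid=5 → no match; kept with NULLs on the r side.
- l[1] vid=6 → no match; kept with NULLs on the r side.
- l[2] vid=6 → no match; kept with NULLs on the r side.
- l[3] vid=5 → no match; kept with NULLs on the r side.
- l[4] vid=1 → no match; kept with NULLs on the r side.
- l[5] vid=2 → 2 match(es) in r → 2 row(s).
- l[6] vid=2 → 2 match(es) in r → 2 row(s).
After projecting and ordering:
l.vid | r.km
1 | NULL
2 | 169
2 | 169
2 | 229
2 | 229
5 | NULL
5 | NULL
6 | NULL
6 | NULL

(1, NULL); (2, 169); (2, 169); (2, 229); (2, 229); (5, NULL); (5, NULL); (6, NULL); (6, NULL)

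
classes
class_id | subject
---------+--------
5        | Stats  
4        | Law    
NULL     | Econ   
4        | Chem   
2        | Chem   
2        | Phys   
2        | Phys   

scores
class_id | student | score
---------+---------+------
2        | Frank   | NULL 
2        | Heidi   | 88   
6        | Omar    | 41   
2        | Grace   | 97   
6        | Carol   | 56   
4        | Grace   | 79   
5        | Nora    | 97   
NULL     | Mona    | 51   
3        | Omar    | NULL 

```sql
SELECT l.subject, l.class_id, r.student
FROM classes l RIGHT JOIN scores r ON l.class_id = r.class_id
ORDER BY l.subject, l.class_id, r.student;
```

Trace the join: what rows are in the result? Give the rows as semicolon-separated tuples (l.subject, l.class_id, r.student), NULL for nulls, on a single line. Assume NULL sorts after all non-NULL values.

RIGHT JOIN keeps every row from `scores`; unmatched rows get NULL for `classes`'s columns.
Matching on l.class_id = r.class_id. A NULL in a compared column never satisfies the condition.
- l (class_id=5) pairs with 1 row(s) of r.
- l (class_id=4) pairs with 1 row(s) of r.
- l (class_id=NULL) has no partner in r.
- l (class_id=4) pairs with 1 row(s) of r.
- l (class_id=2) pairs with 3 row(s) of r.
- l (class_id=2) pairs with 3 row(s) of r.
- l (class_id=2) pairs with 3 row(s) of r.
- 4 r row(s) had no l match → kept, l columns NULL.

(Chem, 2, Frank); (Chem, 2, Grace); (Chem, 2, Heidi); (Chem, 4, Grace); (Law, 4, Grace); (Phys, 2, Frank); (Phys, 2, Frank); (Phys, 2, Grace); (Phys, 2, Grace); (Phys, 2, Heidi); (Phys, 2, Heidi); (Stats, 5, Nora); (NULL, NULL, Carol); (NULL, NULL, Mona); (NULL, NULL, Omar); (NULL, NULL, Omar)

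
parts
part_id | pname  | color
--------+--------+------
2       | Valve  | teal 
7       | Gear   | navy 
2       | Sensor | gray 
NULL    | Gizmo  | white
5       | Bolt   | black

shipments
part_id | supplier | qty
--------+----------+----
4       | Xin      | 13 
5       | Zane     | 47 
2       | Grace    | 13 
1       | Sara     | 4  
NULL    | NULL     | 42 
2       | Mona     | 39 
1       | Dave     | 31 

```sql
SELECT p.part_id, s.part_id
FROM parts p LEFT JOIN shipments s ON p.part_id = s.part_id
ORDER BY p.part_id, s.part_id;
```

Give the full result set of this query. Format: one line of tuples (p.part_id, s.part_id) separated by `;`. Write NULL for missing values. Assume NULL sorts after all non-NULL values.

LEFT JOIN keeps every row from `parts`; unmatched rows get NULL for `shipments`'s columns.
Matching on p.part_id = s.part_id. A NULL in a compared column never satisfies the condition.
- p (part_id=2) pairs with 2 row(s) of s.
- p (part_id=7) has no partner → padded with NULL.
- p (part_id=2) pairs with 2 row(s) of s.
- p (part_id=NULL) has no partner → padded with NULL.
- p (part_id=5) pairs with 1 row(s) of s.
After projecting and ordering:
p.part_id | s.part_id
2 | 2
2 | 2
2 | 2
2 | 2
5 | 5
7 | NULL
NULL | NULL

(2, 2); (2, 2); (2, 2); (2, 2); (5, 5); (7, NULL); (NULL, NULL)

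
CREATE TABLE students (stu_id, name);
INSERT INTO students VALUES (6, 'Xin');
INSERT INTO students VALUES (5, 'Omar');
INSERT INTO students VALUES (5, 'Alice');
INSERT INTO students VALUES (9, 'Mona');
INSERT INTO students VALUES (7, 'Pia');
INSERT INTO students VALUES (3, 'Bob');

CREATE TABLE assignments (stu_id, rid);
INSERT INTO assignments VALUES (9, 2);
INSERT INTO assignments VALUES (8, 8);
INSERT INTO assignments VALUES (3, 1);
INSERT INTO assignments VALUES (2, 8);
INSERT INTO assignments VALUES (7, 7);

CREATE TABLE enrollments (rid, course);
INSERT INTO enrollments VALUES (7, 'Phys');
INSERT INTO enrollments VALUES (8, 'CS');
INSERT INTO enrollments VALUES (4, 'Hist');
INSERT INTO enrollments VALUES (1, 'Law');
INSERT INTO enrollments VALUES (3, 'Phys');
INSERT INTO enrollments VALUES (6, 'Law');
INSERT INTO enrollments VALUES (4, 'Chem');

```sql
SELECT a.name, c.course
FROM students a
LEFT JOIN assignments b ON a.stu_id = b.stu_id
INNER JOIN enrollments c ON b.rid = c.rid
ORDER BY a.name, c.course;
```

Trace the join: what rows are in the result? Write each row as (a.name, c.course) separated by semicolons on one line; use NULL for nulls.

(Bob, Law); (Pia, Phys)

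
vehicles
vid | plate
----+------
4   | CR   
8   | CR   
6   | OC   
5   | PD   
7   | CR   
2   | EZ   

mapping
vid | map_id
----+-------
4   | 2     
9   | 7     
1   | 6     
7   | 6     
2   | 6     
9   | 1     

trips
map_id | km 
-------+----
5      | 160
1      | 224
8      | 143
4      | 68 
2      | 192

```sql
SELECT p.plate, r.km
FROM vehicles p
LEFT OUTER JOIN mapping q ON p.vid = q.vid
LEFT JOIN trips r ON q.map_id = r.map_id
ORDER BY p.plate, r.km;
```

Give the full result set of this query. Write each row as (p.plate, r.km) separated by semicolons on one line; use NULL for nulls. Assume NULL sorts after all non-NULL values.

(CR, 192); (CR, NULL); (CR, NULL); (EZ, NULL); (OC, NULL); (PD, NULL)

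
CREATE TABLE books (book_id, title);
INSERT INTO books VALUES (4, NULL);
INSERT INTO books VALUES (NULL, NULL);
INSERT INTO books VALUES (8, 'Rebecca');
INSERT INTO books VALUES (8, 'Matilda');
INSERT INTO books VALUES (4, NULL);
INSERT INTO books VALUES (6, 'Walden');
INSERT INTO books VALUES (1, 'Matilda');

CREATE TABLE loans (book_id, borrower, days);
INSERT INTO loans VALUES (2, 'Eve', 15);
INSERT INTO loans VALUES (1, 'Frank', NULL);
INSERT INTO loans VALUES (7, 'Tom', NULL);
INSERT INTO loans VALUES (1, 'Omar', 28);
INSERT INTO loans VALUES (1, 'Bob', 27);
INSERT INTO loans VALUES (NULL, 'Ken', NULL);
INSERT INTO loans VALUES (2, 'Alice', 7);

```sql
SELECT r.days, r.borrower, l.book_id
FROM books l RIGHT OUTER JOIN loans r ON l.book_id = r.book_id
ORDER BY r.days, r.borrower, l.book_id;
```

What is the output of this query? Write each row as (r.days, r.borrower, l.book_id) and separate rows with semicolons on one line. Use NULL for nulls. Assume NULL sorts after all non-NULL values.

(7, Alice, NULL); (15, Eve, NULL); (27, Bob, 1); (28, Omar, 1); (NULL, Frank, 1); (NULL, Ken, NULL); (NULL, Tom, NULL)

RIGHT JOIN keeps every row from `loans`; unmatched rows get NULL for `books`'s columns.
Matching on l.book_id = r.book_id. A NULL in a compared column never satisfies the condition.
- l (book_id=4) has no partner in r.
- l (book_id=NULL) has no partner in r.
- l (book_id=8) has no partner in r.
- l (book_id=8) has no partner in r.
- l (book_id=4) has no partner in r.
- l (book_id=6) has no partner in r.
- l (book_id=1) pairs with 3 row(s) of r.
- 4 r row(s) had no l match → kept, l columns NULL.
After projecting and ordering:
r.days | r.borrower | l.book_id
7 | Alice | NULL
15 | Eve | NULL
27 | Bob | 1
28 | Omar | 1
NULL | Frank | 1
NULL | Ken | NULL
NULL | Tom | NULL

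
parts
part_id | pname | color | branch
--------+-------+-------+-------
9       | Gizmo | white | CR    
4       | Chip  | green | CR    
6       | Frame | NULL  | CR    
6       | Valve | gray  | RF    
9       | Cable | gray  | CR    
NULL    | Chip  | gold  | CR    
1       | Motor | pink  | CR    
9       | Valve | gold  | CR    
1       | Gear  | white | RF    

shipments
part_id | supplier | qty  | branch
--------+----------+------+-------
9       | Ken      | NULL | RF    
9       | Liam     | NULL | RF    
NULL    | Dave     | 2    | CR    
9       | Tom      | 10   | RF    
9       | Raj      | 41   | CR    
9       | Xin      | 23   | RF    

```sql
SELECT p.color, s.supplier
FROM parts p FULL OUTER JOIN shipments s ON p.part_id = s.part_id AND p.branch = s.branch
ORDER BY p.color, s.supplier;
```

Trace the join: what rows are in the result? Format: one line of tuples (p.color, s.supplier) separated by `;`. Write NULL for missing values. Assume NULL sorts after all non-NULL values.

FULL OUTER JOIN keeps every row from both sides; unmatched rows get NULL for the other side's columns.
Matching on p.part_id = s.part_id AND p.branch = s.branch. A NULL in a compared column never satisfies the condition.
- part_id=9, branch=CR: 1 matching s row(s), so 1 row(s) emitted.
- part_id=4, branch=CR: no s row matches, row kept with s columns NULL.
- part_id=6, branch=CR: no s row matches, row kept with s columns NULL.
- part_id=6, branch=RF: no s row matches, row kept with s columns NULL.
- part_id=9, branch=CR: 1 matching s row(s), so 1 row(s) emitted.
- part_id=NULL, branch=CR: no s row matches, row kept with s columns NULL.
- part_id=1, branch=CR: no s row matches, row kept with s columns NULL.
- part_id=9, branch=CR: 1 matching s row(s), so 1 row(s) emitted.
- part_id=1, branch=RF: no s row matches, row kept with s columns NULL.
- 5 s row(s) had no p match → kept, p columns NULL.

(gold, Raj); (gold, NULL); (gray, Raj); (gray, NULL); (green, NULL); (pink, NULL); (white, Raj); (white, NULL); (NULL, Dave); (NULL, Ken); (NULL, Liam); (NULL, Tom); (NULL, Xin); (NULL, NULL)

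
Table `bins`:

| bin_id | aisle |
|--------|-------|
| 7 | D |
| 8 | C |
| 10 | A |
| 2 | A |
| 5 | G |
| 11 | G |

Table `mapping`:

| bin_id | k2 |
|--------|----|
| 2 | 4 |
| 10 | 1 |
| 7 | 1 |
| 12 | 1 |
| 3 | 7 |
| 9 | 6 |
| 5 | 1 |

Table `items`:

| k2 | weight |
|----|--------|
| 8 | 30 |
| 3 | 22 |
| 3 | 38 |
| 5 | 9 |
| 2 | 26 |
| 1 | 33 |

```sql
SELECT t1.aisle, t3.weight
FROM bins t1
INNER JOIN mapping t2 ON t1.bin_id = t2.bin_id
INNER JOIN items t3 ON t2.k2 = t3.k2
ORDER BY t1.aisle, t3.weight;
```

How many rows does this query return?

3

Joins associate left-to-right: bins INNER JOIN mapping on bin_id gives 4 intermediate row(s).
Then INNER JOIN `items t3` on k2: keep only rows whose t2.k2 appears in t3.
Result: 3 row(s).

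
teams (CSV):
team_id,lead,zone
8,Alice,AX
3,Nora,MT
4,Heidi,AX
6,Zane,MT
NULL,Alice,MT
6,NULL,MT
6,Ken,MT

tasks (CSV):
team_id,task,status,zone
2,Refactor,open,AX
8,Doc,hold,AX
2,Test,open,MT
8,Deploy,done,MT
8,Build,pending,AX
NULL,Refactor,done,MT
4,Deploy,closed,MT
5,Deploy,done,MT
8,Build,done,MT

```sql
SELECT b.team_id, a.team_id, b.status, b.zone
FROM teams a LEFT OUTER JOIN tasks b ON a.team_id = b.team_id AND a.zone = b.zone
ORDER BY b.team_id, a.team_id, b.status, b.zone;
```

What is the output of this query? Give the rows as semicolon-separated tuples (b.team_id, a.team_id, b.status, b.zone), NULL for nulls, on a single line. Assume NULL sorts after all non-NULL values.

(8, 8, hold, AX); (8, 8, pending, AX); (NULL, 3, NULL, NULL); (NULL, 4, NULL, NULL); (NULL, 6, NULL, NULL); (NULL, 6, NULL, NULL); (NULL, 6, NULL, NULL); (NULL, NULL, NULL, NULL)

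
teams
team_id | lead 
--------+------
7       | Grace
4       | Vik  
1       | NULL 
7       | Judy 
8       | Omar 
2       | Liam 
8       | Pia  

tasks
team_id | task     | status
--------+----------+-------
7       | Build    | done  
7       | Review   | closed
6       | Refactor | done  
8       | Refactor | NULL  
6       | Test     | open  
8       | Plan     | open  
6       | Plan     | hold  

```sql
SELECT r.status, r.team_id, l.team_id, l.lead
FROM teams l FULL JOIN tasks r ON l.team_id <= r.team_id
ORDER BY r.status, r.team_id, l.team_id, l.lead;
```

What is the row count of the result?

33

FULL OUTER JOIN keeps every row from both sides; unmatched rows get NULL for the other side's columns.
Matching on l.team_id <= r.team_id.
- l[0] team_id=7 → 4 match(es) in r → 4 row(s).
- l[1] team_id=4 → 7 match(es) in r → 7 row(s).
- l[2] team_id=1 → 7 match(es) in r → 7 row(s).
- l[3] team_id=7 → 4 match(es) in r → 4 row(s).
- l[4] team_id=8 → 2 match(es) in r → 2 row(s).
- l[5] team_id=2 → 7 match(es) in r → 7 row(s).
- l[6] team_id=8 → 2 match(es) in r → 2 row(s).
Total: 33 rows.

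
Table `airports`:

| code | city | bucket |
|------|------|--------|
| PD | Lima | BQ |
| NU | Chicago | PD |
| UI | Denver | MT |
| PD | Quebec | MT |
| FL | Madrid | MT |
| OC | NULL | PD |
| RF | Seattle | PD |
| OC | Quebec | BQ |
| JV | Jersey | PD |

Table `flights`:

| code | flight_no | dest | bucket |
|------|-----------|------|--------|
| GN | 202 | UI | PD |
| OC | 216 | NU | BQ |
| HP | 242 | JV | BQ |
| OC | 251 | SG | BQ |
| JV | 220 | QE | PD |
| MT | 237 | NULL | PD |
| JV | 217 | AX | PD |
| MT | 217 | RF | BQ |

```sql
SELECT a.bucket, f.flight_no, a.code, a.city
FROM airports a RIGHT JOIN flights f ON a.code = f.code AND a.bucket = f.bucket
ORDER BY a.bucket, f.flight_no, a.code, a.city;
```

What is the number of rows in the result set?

8

RIGHT JOIN keeps every row from `flights`; unmatched rows get NULL for `airports`'s columns.
Matching on a.code = f.code AND a.bucket = f.bucket.
Matched pairs: 4; unmatched f rows kept: 4.
Total: 4 matched + 4 padded = 8 rows.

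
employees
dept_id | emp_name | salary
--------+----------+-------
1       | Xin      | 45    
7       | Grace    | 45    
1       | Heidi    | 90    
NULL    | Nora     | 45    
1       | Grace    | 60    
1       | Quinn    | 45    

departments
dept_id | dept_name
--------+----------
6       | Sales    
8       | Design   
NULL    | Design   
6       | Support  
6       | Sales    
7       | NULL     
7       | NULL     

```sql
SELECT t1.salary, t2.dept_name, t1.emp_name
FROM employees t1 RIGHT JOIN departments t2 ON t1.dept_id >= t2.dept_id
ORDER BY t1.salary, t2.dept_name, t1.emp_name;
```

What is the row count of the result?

7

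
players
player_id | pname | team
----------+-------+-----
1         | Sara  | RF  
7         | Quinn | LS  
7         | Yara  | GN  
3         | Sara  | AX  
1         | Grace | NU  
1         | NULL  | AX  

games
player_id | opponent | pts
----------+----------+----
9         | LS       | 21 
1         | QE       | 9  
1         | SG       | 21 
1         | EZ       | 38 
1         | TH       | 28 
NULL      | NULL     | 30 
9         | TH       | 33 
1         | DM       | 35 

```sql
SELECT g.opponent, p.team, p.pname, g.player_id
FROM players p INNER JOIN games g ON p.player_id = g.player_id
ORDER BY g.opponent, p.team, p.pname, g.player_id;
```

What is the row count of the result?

15

INNER JOIN keeps only pairs where the ON condition holds.
Matching on p.player_id = g.player_id. A NULL in a compared column never satisfies the condition.
- p[0] player_id=1 → 5 match(es) in g → 5 row(s).
- p[1] player_id=7 → no match; dropped.
- p[2] player_id=7 → no match; dropped.
- p[3] player_id=3 → no match; dropped.
- p[4] player_id=1 → 5 match(es) in g → 5 row(s).
- p[5] player_id=1 → 5 match(es) in g → 5 row(s).
Total: 15 rows.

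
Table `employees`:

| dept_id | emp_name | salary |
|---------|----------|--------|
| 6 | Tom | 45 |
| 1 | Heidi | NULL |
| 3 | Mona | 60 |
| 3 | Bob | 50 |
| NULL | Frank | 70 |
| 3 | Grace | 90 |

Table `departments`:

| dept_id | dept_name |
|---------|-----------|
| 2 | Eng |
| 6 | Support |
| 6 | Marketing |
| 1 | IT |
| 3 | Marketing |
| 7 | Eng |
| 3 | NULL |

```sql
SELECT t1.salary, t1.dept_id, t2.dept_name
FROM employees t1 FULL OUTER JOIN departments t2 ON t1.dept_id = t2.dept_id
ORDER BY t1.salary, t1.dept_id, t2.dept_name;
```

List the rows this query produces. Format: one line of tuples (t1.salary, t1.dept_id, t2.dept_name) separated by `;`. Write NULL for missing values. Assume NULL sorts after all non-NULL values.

FULL OUTER JOIN keeps every row from both sides; unmatched rows get NULL for the other side's columns.
Matching on t1.dept_id = t2.dept_id. A NULL in a compared column never satisfies the condition.
Matched pairs: 9; unmatched t1 rows kept: 1; unmatched t2 rows kept: 2.

(45, 6, Marketing); (45, 6, Support); (50, 3, Marketing); (50, 3, NULL); (60, 3, Marketing); (60, 3, NULL); (70, NULL, NULL); (90, 3, Marketing); (90, 3, NULL); (NULL, 1, IT); (NULL, NULL, Eng); (NULL, NULL, Eng)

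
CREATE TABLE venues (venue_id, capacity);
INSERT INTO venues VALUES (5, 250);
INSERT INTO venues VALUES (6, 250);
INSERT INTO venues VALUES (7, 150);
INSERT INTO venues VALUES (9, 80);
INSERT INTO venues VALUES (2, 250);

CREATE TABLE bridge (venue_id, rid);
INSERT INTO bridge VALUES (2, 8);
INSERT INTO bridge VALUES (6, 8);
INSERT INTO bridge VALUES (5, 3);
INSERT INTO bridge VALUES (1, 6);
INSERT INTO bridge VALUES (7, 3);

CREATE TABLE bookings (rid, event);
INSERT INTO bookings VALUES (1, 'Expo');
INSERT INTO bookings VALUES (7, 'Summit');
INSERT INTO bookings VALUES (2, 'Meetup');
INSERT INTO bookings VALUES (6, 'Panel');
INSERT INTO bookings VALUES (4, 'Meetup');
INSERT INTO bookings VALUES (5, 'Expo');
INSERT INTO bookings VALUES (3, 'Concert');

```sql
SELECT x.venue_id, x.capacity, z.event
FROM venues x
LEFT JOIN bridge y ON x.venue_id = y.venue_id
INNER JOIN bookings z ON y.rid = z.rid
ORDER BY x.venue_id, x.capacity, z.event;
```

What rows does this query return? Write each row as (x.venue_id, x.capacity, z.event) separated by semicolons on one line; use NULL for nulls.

Evaluate left to right. First `venues x LEFT JOIN bridge y` on venue_id: 5 row(s).
Then INNER JOIN `bookings z` on rid: keep only rows whose y.rid appears in z.

(5, 250, Concert); (7, 150, Concert)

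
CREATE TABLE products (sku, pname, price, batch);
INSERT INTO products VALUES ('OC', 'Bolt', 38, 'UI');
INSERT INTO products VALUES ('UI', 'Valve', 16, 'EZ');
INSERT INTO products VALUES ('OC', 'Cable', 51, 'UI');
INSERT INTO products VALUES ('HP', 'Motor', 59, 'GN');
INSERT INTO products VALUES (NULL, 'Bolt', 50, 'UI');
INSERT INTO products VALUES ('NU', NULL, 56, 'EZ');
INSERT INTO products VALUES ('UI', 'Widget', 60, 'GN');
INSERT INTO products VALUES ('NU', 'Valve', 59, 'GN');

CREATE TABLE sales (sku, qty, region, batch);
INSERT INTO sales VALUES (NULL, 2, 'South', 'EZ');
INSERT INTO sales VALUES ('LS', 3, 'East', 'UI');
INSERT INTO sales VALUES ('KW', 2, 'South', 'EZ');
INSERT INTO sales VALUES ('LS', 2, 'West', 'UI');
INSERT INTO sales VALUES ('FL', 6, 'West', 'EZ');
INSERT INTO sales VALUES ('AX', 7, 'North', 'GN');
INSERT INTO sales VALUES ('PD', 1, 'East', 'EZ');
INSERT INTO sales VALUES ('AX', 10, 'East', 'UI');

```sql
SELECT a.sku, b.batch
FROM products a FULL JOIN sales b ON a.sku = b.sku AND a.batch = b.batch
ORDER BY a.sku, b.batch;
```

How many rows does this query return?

16

FULL OUTER JOIN keeps every row from both sides; unmatched rows get NULL for the other side's columns.
Matching on a.sku = b.sku AND a.batch = b.batch. A NULL in a compared column never satisfies the condition.
- sku=OC, batch=UI: no b row matches, row kept with b columns NULL.
- sku=UI, batch=EZ: no b row matches, row kept with b columns NULL.
- sku=OC, batch=UI: no b row matches, row kept with b columns NULL.
- sku=HP, batch=GN: no b row matches, row kept with b columns NULL.
- sku=NULL, batch=UI: no b row matches, row kept with b columns NULL.
- sku=NU, batch=EZ: no b row matches, row kept with b columns NULL.
- sku=UI, batch=GN: no b row matches, row kept with b columns NULL.
- sku=NU, batch=GN: no b row matches, row kept with b columns NULL.
- 8 b row(s) had no a match → kept, a columns NULL.
Total: 0 matched + 16 padded = 16 rows.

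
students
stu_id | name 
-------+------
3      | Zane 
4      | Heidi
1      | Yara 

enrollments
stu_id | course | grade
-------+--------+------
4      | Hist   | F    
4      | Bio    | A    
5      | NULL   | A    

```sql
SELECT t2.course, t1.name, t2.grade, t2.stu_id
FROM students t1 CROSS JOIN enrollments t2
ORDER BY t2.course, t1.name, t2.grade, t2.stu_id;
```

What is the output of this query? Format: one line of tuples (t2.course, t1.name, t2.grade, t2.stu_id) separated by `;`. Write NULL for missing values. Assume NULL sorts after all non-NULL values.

CROSS JOIN pairs every row of `students` with every row of `enrollments`: 3 × 3 = 9 rows.
After projecting and ordering:
t2.course | t1.name | t2.grade | t2.stu_id
Bio | Heidi | A | 4
Bio | Yara | A | 4
Bio | Zane | A | 4
Hist | Heidi | F | 4
Hist | Yara | F | 4
Hist | Zane | F | 4
NULL | Heidi | A | 5
NULL | Yara | A | 5
NULL | Zane | A | 5

(Bio, Heidi, A, 4); (Bio, Yara, A, 4); (Bio, Zane, A, 4); (Hist, Heidi, F, 4); (Hist, Yara, F, 4); (Hist, Zane, F, 4); (NULL, Heidi, A, 5); (NULL, Yara, A, 5); (NULL, Zane, A, 5)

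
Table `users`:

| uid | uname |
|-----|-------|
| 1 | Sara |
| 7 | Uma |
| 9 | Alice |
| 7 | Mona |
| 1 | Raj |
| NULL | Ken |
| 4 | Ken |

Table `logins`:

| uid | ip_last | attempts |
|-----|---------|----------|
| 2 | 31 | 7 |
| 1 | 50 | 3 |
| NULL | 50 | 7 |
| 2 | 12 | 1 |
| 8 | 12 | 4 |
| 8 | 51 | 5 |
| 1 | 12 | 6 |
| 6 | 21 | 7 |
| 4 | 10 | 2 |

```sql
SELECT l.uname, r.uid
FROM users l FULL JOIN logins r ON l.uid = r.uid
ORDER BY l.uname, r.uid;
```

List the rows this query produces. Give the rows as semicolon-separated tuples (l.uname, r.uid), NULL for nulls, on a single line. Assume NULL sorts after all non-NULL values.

(Alice, NULL); (Ken, 4); (Ken, NULL); (Mona, NULL); (Raj, 1); (Raj, 1); (Sara, 1); (Sara, 1); (Uma, NULL); (NULL, 2); (NULL, 2); (NULL, 6); (NULL, 8); (NULL, 8); (NULL, NULL)

FULL OUTER JOIN keeps every row from both sides; unmatched rows get NULL for the other side's columns.
Matching on l.uid = r.uid. A NULL in a compared column never satisfies the condition.
- l row (uid=1): matches 2 r row(s) → 2 output row(s).
- l row (uid=7): no match → kept, r columns NULL.
- l row (uid=9): no match → kept, r columns NULL.
- l row (uid=7): no match → kept, r columns NULL.
- l row (uid=1): matches 2 r row(s) → 2 output row(s).
- l row (uid=NULL): no match → kept, r columns NULL.
- l row (uid=4): matches 1 r row(s) → 1 output row(s).
- 6 r row(s) had no l match → kept, l columns NULL.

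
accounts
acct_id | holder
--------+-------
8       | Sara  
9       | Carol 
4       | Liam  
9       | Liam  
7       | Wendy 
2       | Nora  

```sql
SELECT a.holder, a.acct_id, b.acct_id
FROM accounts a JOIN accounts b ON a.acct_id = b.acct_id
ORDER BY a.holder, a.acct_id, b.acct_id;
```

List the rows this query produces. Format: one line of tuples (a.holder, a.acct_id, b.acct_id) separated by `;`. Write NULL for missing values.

(Carol, 9, 9); (Carol, 9, 9); (Liam, 4, 4); (Liam, 9, 9); (Liam, 9, 9); (Nora, 2, 2); (Sara, 8, 8); (Wendy, 7, 7)

INNER JOIN keeps only pairs where the ON condition holds.
Matching on a.acct_id = b.acct_id.
- acct_id=8: 1 matching b row(s), so 1 row(s) emitted.
- acct_id=9: 2 matching b row(s), so 2 row(s) emitted.
- acct_id=4: 1 matching b row(s), so 1 row(s) emitted.
- acct_id=9: 2 matching b row(s), so 2 row(s) emitted.
- acct_id=7: 1 matching b row(s), so 1 row(s) emitted.
- acct_id=2: 1 matching b row(s), so 1 row(s) emitted.
After projecting and ordering:
a.holder | a.acct_id | b.acct_id
Carol | 9 | 9
Carol | 9 | 9
Liam | 4 | 4
Liam | 9 | 9
Liam | 9 | 9
Nora | 2 | 2
Sara | 8 | 8
Wendy | 7 | 7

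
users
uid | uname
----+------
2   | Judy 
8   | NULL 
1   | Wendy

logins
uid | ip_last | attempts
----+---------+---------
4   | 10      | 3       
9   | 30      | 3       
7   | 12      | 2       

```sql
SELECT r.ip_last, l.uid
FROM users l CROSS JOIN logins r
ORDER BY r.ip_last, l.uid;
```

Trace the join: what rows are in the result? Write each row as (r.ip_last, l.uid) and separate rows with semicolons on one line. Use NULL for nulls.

(10, 1); (10, 2); (10, 8); (12, 1); (12, 2); (12, 8); (30, 1); (30, 2); (30, 8)

CROSS JOIN pairs every row of `users` with every row of `logins`: 3 × 3 = 9 rows.
After projecting and ordering:
r.ip_last | l.uid
10 | 1
10 | 2
10 | 8
12 | 1
12 | 2
12 | 8
30 | 1
30 | 2
30 | 8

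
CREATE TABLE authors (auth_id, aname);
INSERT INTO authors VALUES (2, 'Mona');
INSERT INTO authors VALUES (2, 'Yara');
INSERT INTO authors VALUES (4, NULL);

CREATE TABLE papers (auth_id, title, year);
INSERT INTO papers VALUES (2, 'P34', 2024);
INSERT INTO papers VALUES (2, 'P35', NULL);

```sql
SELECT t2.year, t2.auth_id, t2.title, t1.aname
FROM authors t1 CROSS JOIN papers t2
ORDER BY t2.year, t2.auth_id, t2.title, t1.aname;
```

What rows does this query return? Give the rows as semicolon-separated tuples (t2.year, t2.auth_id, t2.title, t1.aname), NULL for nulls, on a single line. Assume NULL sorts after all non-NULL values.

(2024, 2, P34, Mona); (2024, 2, P34, Yara); (2024, 2, P34, NULL); (NULL, 2, P35, Mona); (NULL, 2, P35, Yara); (NULL, 2, P35, NULL)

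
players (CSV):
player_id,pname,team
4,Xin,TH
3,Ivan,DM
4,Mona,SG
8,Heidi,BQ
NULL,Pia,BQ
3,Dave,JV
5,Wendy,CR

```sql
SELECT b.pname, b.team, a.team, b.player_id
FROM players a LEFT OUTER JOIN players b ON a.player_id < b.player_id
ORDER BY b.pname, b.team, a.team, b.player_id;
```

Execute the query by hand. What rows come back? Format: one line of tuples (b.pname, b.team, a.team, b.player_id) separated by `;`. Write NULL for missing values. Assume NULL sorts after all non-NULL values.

LEFT JOIN keeps every row from `players a`; unmatched rows get NULL for `players b`'s columns.
Matching on a.player_id < b.player_id. A NULL in a compared column never satisfies the condition.
Matched pairs: 13; unmatched a rows kept: 2.

(Heidi, BQ, CR, 8); (Heidi, BQ, DM, 8); (Heidi, BQ, JV, 8); (Heidi, BQ, SG, 8); (Heidi, BQ, TH, 8); (Mona, SG, DM, 4); (Mona, SG, JV, 4); (Wendy, CR, DM, 5); (Wendy, CR, JV, 5); (Wendy, CR, SG, 5); (Wendy, CR, TH, 5); (Xin, TH, DM, 4); (Xin, TH, JV, 4); (NULL, NULL, BQ, NULL); (NULL, NULL, BQ, NULL)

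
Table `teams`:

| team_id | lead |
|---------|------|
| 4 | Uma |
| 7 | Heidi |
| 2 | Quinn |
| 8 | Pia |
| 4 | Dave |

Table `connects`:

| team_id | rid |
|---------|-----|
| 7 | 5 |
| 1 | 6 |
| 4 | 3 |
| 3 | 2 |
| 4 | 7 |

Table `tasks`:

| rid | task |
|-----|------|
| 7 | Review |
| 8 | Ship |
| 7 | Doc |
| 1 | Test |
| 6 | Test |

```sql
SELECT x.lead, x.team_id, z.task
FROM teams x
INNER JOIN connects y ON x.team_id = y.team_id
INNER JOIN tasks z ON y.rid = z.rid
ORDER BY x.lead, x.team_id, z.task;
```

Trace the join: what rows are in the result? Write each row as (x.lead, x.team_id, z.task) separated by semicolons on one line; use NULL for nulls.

Joins associate left-to-right: teams INNER JOIN connects on team_id gives 5 intermediate row(s).
Then INNER JOIN `tasks z` on rid: keep only rows whose y.rid appears in z.

(Dave, 4, Doc); (Dave, 4, Review); (Uma, 4, Doc); (Uma, 4, Review)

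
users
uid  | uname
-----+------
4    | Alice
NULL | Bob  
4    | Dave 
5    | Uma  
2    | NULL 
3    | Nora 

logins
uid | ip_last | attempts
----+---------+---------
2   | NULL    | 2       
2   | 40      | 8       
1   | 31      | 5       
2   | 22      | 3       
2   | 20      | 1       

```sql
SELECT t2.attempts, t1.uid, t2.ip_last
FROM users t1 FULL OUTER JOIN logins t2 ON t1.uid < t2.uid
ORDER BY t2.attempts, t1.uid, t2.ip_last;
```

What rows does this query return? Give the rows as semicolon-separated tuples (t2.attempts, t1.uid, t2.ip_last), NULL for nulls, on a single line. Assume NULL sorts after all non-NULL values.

FULL OUTER JOIN keeps every row from both sides; unmatched rows get NULL for the other side's columns.
Matching on t1.uid < t2.uid. A NULL in a compared column never satisfies the condition.
Matched pairs: 0; unmatched t1 rows kept: 6; unmatched t2 rows kept: 5.

(1, NULL, 20); (2, NULL, NULL); (3, NULL, 22); (5, NULL, 31); (8, NULL, 40); (NULL, 2, NULL); (NULL, 3, NULL); (NULL, 4, NULL); (NULL, 4, NULL); (NULL, 5, NULL); (NULL, NULL, NULL)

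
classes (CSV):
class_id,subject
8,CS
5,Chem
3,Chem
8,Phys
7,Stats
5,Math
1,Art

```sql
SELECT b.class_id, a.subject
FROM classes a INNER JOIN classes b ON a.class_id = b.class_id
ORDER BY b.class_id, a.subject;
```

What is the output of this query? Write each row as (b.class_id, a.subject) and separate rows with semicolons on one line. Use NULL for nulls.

(1, Art); (3, Chem); (5, Chem); (5, Chem); (5, Math); (5, Math); (7, Stats); (8, CS); (8, CS); (8, Phys); (8, Phys)

INNER JOIN keeps only pairs where the ON condition holds.
Matching on a.class_id = b.class_id.
- a[0] class_id=8 → 2 match(es) in b → 2 row(s).
- a[1] class_id=5 → 2 match(es) in b → 2 row(s).
- a[2] class_id=3 → 1 match(es) in b → 1 row(s).
- a[3] class_id=8 → 2 match(es) in b → 2 row(s).
- a[4] class_id=7 → 1 match(es) in b → 1 row(s).
- a[5] class_id=5 → 2 match(es) in b → 2 row(s).
- a[6] class_id=1 → 1 match(es) in b → 1 row(s).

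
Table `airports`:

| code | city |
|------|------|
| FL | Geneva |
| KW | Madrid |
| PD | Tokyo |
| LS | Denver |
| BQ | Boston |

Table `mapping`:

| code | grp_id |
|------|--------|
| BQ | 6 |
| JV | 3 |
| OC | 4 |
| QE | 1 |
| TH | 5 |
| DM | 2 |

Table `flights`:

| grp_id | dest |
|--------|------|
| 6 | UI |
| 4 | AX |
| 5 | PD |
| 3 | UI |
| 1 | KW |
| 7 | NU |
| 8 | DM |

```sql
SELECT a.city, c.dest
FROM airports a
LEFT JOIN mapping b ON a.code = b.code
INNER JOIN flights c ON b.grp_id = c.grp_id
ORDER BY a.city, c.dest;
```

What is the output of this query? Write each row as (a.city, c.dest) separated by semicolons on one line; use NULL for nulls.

(Boston, UI)

Joins associate left-to-right: airports LEFT JOIN mapping on code gives 5 intermediate row(s).
Then INNER JOIN `flights c` on grp_id: keep only rows whose b.grp_id appears in c.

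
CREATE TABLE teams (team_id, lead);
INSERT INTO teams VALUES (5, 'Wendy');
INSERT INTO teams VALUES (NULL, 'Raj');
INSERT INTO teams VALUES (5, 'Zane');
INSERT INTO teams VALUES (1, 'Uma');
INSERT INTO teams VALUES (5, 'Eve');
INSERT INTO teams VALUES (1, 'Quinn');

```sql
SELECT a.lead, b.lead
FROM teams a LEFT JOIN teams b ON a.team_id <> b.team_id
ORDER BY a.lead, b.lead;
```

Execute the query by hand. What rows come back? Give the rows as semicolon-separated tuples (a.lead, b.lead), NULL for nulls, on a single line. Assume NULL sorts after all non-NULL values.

LEFT JOIN keeps every row from `teams a`; unmatched rows get NULL for `teams b`'s columns.
Matching on a.team_id <> b.team_id. A NULL in a compared column never satisfies the condition.
Matched pairs: 12; unmatched a rows kept: 1.

(Eve, Quinn); (Eve, Uma); (Quinn, Eve); (Quinn, Wendy); (Quinn, Zane); (Raj, NULL); (Uma, Eve); (Uma, Wendy); (Uma, Zane); (Wendy, Quinn); (Wendy, Uma); (Zane, Quinn); (Zane, Uma)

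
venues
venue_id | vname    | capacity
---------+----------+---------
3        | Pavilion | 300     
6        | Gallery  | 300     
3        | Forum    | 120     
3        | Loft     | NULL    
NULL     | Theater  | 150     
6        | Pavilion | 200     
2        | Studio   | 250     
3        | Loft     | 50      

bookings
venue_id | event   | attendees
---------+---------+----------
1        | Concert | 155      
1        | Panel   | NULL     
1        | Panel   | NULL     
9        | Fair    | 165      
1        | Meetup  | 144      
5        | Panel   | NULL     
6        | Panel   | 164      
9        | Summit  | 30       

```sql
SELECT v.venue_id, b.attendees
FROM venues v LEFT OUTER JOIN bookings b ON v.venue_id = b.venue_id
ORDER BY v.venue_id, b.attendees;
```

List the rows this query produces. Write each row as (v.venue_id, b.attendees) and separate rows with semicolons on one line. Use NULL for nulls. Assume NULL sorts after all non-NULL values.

LEFT JOIN keeps every row from `venues`; unmatched rows get NULL for `bookings`'s columns.
Matching on v.venue_id = b.venue_id. A NULL in a compared column never satisfies the condition.
- venue_id=3: no b row matches, row kept with b columns NULL.
- venue_id=6: 1 matching b row(s), so 1 row(s) emitted.
- venue_id=3: no b row matches, row kept with b columns NULL.
- venue_id=3: no b row matches, row kept with b columns NULL.
- venue_id=NULL: no b row matches, row kept with b columns NULL.
- venue_id=6: 1 matching b row(s), so 1 row(s) emitted.
- venue_id=2: no b row matches, row kept with b columns NULL.
- venue_id=3: no b row matches, row kept with b columns NULL.
After projecting and ordering:
v.venue_id | b.attendees
2 | NULL
3 | NULL
3 | NULL
3 | NULL
3 | NULL
6 | 164
6 | 164
NULL | NULL

(2, NULL); (3, NULL); (3, NULL); (3, NULL); (3, NULL); (6, 164); (6, 164); (NULL, NULL)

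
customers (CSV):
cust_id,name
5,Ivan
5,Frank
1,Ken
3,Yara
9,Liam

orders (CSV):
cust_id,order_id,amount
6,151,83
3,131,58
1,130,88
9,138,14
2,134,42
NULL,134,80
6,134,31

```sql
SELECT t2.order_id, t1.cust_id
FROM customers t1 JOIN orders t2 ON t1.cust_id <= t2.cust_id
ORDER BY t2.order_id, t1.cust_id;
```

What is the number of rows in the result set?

17

INNER JOIN keeps only pairs where the ON condition holds.
Matching on t1.cust_id <= t2.cust_id. A NULL in a compared column never satisfies the condition.
Matched pairs: 17.
Total: 17 rows.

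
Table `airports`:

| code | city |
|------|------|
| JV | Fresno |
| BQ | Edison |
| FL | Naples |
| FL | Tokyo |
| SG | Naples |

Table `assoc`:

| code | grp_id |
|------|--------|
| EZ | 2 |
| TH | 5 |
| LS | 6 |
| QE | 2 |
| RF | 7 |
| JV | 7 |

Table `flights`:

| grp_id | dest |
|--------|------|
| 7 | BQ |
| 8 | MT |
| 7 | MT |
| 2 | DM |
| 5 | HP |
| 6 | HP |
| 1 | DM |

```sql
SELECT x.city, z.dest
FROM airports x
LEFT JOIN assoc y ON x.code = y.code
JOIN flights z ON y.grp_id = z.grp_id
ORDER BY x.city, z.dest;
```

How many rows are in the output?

Joins associate left-to-right: airports LEFT JOIN assoc on code gives 5 intermediate row(s).
Then INNER JOIN `flights z` on grp_id: keep only rows whose y.grp_id appears in z.
Result: 2 row(s).

2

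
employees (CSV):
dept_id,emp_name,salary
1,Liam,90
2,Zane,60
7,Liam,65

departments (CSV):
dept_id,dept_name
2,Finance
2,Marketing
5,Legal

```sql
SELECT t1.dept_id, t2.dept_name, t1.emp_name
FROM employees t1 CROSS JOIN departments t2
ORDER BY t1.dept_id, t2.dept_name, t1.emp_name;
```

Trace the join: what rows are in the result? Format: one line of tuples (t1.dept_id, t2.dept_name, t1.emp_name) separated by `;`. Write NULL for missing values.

CROSS JOIN pairs every row of `employees` with every row of `departments`: 3 × 3 = 9 rows.
After projecting and ordering:
t1.dept_id | t2.dept_name | t1.emp_name
1 | Finance | Liam
1 | Legal | Liam
1 | Marketing | Liam
2 | Finance | Zane
2 | Legal | Zane
2 | Marketing | Zane
7 | Finance | Liam
7 | Legal | Liam
7 | Marketing | Liam

(1, Finance, Liam); (1, Legal, Liam); (1, Marketing, Liam); (2, Finance, Zane); (2, Legal, Zane); (2, Marketing, Zane); (7, Finance, Liam); (7, Legal, Liam); (7, Marketing, Liam)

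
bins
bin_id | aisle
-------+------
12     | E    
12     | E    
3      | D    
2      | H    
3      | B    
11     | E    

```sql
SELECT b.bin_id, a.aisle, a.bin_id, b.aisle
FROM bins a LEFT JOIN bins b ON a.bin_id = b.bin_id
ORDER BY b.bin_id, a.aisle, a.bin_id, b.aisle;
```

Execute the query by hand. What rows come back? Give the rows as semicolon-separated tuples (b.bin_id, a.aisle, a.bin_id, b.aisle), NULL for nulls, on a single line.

(2, H, 2, H); (3, B, 3, B); (3, B, 3, D); (3, D, 3, B); (3, D, 3, D); (11, E, 11, E); (12, E, 12, E); (12, E, 12, E); (12, E, 12, E); (12, E, 12, E)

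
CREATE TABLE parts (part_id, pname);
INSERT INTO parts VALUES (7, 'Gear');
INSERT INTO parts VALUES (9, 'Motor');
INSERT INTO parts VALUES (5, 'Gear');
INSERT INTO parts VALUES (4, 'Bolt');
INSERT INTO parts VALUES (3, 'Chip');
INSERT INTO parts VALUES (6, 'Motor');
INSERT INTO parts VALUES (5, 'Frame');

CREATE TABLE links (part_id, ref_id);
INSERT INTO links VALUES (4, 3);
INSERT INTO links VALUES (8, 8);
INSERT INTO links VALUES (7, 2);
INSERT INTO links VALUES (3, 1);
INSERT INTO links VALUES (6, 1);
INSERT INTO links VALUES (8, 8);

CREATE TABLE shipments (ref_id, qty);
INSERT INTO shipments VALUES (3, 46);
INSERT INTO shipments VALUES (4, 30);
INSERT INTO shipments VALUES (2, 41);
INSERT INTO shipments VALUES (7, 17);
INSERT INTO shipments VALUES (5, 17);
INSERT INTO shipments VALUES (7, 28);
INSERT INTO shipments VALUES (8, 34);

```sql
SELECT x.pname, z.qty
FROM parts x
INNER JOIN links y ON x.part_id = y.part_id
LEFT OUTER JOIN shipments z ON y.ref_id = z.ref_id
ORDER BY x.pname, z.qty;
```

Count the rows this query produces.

4

Evaluate left to right. First `parts x INNER JOIN links y` on part_id: 4 row(s).
Then LEFT JOIN `shipments z` on ref_id: each of those 4 rows is kept; rows whose y.ref_id has no match in z get NULL for z's columns.
Result: 4 row(s).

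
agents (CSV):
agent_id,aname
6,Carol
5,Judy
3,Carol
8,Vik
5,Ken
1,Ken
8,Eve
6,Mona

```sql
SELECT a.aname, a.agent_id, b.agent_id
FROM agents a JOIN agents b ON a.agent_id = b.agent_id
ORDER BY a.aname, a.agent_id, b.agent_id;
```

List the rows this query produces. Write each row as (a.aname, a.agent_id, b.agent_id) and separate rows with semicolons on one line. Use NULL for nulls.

INNER JOIN keeps only pairs where the ON condition holds.
Matching on a.agent_id = b.agent_id.
- a (agent_id=6) pairs with 2 row(s) of b.
- a (agent_id=5) pairs with 2 row(s) of b.
- a (agent_id=3) pairs with 1 row(s) of b.
- a (agent_id=8) pairs with 2 row(s) of b.
- a (agent_id=5) pairs with 2 row(s) of b.
- a (agent_id=1) pairs with 1 row(s) of b.
- a (agent_id=8) pairs with 2 row(s) of b.
- a (agent_id=6) pairs with 2 row(s) of b.

(Carol, 3, 3); (Carol, 6, 6); (Carol, 6, 6); (Eve, 8, 8); (Eve, 8, 8); (Judy, 5, 5); (Judy, 5, 5); (Ken, 1, 1); (Ken, 5, 5); (Ken, 5, 5); (Mona, 6, 6); (Mona, 6, 6); (Vik, 8, 8); (Vik, 8, 8)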